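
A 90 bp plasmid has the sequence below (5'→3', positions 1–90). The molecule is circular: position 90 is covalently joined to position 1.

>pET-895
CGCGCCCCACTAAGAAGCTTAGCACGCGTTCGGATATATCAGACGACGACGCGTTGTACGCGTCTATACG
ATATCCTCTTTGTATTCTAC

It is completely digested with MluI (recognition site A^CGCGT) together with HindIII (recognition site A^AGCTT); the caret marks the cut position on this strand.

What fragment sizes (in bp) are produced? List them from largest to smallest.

47, 25, 9, 9 bp

MluI sites (ACGCGT) start at positions 24, 49, 58.
MluI cuts after the first base of each site, so after positions 24, 49, 58.
The HindIII site (AAGCTT) starts at position 15.
HindIII cuts after the first base of each site, so after position 15.
Combined cut positions: 15, 24, 49, 58.
Circular molecule, 4 cuts → 4 fragments:
  16–24 → 9 bp
  25–49 → 25 bp
  50–58 → 9 bp
  59–90 then 1–15 → 32 + 15 = 47 bp
Sorted largest to smallest: 47, 25, 9, 9 bp.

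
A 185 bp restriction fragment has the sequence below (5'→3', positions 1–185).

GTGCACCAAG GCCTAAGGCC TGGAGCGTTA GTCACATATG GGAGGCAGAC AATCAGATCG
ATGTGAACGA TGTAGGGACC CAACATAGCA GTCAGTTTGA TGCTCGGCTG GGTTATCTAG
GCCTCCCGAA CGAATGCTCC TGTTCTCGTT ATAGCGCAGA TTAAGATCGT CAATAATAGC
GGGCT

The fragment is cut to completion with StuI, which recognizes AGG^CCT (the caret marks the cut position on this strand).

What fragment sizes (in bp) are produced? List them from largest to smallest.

103, 64, 11, 7 bp

StuI sites (AGGCCT) start at positions 9, 16, 119.
StuI cuts after base 3 of each site, so after positions 11, 18, 121.
Linear molecule, 3 cuts → 4 fragments:
  1–11 → 11 bp
  12–18 → 7 bp
  19–121 → 103 bp
  122–185 → 64 bp
Sorted largest to smallest: 103, 64, 11, 7 bp.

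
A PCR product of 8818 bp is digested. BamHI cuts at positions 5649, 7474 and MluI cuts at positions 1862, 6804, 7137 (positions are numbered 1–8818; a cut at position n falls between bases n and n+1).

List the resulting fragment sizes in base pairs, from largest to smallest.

3787, 1862, 1344, 1155, 337, 333 bp

Combined cut positions (sorted): 1862, 5649, 6804, 7137, 7474.
Linear molecule, 5 cuts → 6 fragments:
  1862 − 0 = 1862 bp
  5649 − 1862 = 3787 bp
  6804 − 5649 = 1155 bp
  7137 − 6804 = 333 bp
  7474 − 7137 = 337 bp
  8818 − 7474 = 1344 bp
Sorted largest to smallest: 3787, 1862, 1344, 1155, 337, 333 bp.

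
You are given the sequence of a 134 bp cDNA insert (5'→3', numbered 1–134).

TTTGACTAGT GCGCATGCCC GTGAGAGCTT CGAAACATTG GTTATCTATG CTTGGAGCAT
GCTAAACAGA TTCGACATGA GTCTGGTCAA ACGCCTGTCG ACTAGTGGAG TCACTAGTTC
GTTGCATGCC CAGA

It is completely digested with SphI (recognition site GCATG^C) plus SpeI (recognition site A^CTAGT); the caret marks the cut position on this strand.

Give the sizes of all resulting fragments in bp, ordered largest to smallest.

SphI sites (GCATGC) start at positions 13, 57, 124.
SphI cuts after base 5 of each site (before the last base), so after positions 17, 61, 128.
SpeI sites (ACTAGT) start at positions 5, 101, 113.
SpeI cuts after the first base of each site, so after positions 5, 101, 113.
Combined cut positions: 5, 17, 61, 101, 113, 128.
Linear molecule, 6 cuts → 7 fragments:
  1–5 → 5 bp
  6–17 → 12 bp
  18–61 → 44 bp
  62–101 → 40 bp
  102–113 → 12 bp
  114–128 → 15 bp
  129–134 → 6 bp
Sorted largest to smallest: 44, 40, 15, 12, 12, 6, 5 bp.

44, 40, 15, 12, 12, 6, 5 bp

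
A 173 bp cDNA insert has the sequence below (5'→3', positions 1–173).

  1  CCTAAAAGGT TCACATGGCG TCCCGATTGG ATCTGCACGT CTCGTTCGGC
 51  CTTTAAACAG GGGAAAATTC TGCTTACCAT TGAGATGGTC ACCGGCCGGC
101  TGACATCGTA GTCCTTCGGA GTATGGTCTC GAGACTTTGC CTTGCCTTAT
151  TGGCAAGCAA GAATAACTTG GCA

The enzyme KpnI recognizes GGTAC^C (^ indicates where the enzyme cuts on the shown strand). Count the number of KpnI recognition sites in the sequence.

0

No occurrence of GGTACC is present in the sequence.
KpnI does not cut: 0 sites.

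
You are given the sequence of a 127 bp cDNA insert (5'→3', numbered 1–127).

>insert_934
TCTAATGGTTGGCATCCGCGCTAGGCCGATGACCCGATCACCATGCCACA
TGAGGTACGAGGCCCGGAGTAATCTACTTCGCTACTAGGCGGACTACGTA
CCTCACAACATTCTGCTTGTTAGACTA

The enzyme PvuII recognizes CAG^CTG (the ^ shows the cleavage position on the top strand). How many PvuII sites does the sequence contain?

0

No occurrence of CAGCTG is present in the sequence.
PvuII does not cut: 0 sites.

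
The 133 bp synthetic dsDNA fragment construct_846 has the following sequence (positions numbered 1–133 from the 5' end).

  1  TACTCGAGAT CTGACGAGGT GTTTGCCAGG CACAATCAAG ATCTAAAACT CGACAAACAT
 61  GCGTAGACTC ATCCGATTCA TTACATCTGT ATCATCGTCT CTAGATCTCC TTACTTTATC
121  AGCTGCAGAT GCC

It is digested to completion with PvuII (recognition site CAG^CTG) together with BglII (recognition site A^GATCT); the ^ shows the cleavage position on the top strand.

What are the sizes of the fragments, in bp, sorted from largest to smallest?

64, 32, 19, 11, 7 bp

The PvuII site (CAGCTG) starts at position 120.
PvuII cuts after base 3 of each site, so after position 122.
BglII sites (AGATCT) start at positions 7, 39, 103.
BglII cuts after the first base of each site, so after positions 7, 39, 103.
Combined cut positions: 7, 39, 103, 122.
Linear molecule, 4 cuts → 5 fragments:
  1–7 → 7 bp
  8–39 → 32 bp
  40–103 → 64 bp
  104–122 → 19 bp
  123–133 → 11 bp
Sorted largest to smallest: 64, 32, 19, 11, 7 bp.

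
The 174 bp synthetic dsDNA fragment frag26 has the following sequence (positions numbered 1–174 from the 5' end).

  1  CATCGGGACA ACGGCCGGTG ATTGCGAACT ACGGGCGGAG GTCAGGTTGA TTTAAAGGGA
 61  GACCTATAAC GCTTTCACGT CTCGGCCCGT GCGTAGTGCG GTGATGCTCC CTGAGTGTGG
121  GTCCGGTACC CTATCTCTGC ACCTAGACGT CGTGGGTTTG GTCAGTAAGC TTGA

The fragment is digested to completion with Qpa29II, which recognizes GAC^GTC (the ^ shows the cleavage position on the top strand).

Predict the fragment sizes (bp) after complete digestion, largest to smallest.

148, 26 bp

The Qpa29II site (GACGTC) starts at position 146.
Qpa29II cuts after base 3 of each site, so after position 148.
Linear molecule, 1 cut → 2 fragments:
  1–148 → 148 bp
  149–174 → 26 bp
Sorted largest to smallest: 148, 26 bp.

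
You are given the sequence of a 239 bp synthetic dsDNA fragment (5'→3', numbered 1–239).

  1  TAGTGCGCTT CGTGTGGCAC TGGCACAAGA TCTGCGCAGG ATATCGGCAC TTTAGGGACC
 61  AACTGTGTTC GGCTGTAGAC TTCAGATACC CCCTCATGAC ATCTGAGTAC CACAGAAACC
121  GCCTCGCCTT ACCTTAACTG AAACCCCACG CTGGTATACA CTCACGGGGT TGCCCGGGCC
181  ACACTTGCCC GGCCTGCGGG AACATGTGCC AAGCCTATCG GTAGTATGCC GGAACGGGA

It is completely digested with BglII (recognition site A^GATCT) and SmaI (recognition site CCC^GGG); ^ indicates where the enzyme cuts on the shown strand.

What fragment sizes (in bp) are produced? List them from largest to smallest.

147, 64, 28 bp

The BglII site (AGATCT) starts at position 28.
BglII cuts after the first base of each site, so after position 28.
The SmaI site (CCCGGG) starts at position 173.
SmaI cuts after base 3 of each site, so after position 175.
Combined cut positions: 28, 175.
Linear molecule, 2 cuts → 3 fragments:
  1–28 → 28 bp
  29–175 → 147 bp
  176–239 → 64 bp
Sorted largest to smallest: 147, 64, 28 bp.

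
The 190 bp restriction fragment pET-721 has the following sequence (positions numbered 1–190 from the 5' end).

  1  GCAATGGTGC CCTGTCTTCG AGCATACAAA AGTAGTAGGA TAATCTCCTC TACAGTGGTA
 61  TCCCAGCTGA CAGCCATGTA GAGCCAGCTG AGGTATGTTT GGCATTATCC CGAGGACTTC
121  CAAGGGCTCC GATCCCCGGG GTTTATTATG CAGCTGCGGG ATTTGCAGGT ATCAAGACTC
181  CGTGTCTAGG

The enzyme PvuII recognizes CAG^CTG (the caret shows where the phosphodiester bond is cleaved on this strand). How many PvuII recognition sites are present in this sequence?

3

CAGCTG occurs starting at positions 64, 85, 151.
PvuII cuts at 3 sites.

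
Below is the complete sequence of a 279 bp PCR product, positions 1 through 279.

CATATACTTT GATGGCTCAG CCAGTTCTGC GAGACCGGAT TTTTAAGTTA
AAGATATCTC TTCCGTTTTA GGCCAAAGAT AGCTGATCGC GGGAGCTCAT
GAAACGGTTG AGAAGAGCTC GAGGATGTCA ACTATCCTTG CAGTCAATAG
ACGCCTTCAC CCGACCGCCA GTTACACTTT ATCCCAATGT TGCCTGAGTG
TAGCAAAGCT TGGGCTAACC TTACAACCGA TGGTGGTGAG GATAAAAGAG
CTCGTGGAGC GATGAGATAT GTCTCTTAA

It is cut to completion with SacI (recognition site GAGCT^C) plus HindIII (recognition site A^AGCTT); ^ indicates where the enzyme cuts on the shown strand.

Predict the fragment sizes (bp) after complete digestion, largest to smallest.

SacI sites (GAGCTC) start at positions 93, 115, 248.
SacI cuts after base 5 of each site (before the last base), so after positions 97, 119, 252.
The HindIII site (AAGCTT) starts at position 206.
HindIII cuts after the first base of each site, so after position 206.
Combined cut positions: 97, 119, 206, 252.
Linear molecule, 4 cuts → 5 fragments:
  1–97 → 97 bp
  98–119 → 22 bp
  120–206 → 87 bp
  207–252 → 46 bp
  253–279 → 27 bp
Sorted largest to smallest: 97, 87, 46, 27, 22 bp.

97, 87, 46, 27, 22 bp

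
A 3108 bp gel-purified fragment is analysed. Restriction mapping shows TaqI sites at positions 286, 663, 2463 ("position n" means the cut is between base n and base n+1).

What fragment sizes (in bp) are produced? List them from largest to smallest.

Linear molecule, 3 cuts → 4 fragments:
  286 − 0 = 286 bp
  663 − 286 = 377 bp
  2463 − 663 = 1800 bp
  3108 − 2463 = 645 bp
Sorted largest to smallest: 1800, 645, 377, 286 bp.

1800, 645, 377, 286 bp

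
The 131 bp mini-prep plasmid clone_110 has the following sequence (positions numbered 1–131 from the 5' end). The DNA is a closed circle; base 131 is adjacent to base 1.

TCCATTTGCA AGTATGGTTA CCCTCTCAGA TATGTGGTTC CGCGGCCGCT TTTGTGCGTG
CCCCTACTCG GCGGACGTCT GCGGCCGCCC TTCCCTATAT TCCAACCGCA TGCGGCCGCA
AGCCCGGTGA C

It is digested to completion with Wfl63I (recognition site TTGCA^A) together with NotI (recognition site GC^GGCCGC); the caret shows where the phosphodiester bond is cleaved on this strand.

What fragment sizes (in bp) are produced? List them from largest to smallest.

The Wfl63I site (TTGCAA) starts at position 6.
Wfl63I cuts after base 5 of each site (before the last base), so after position 10.
NotI sites (GCGGCCGC) start at positions 42, 81, 112.
NotI cuts after base 2 of each site, so after positions 43, 82, 113.
Combined cut positions: 10, 43, 82, 113.
Circular molecule, 4 cuts → 4 fragments:
  11–43 → 33 bp
  44–82 → 39 bp
  83–113 → 31 bp
  114–131 then 1–10 → 18 + 10 = 28 bp
Sorted largest to smallest: 39, 33, 31, 28 bp.

39, 33, 31, 28 bp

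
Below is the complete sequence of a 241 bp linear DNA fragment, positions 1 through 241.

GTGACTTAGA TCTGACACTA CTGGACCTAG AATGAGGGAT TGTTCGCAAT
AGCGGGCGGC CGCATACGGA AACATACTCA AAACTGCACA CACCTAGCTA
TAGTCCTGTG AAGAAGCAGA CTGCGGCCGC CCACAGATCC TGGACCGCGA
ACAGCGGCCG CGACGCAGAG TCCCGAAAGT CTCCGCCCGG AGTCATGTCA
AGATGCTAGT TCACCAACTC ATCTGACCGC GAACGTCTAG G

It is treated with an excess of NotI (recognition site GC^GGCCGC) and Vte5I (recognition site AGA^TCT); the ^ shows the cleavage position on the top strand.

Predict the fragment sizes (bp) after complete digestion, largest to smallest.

NotI sites (GCGGCCGC) start at positions 56, 123, 154.
NotI cuts after base 2 of each site, so after positions 57, 124, 155.
The Vte5I site (AGATCT) starts at position 8.
Vte5I cuts after base 3 of each site, so after position 10.
Combined cut positions: 10, 57, 124, 155.
Linear molecule, 4 cuts → 5 fragments:
  1–10 → 10 bp
  11–57 → 47 bp
  58–124 → 67 bp
  125–155 → 31 bp
  156–241 → 86 bp
Sorted largest to smallest: 86, 67, 47, 31, 10 bp.

86, 67, 47, 31, 10 bp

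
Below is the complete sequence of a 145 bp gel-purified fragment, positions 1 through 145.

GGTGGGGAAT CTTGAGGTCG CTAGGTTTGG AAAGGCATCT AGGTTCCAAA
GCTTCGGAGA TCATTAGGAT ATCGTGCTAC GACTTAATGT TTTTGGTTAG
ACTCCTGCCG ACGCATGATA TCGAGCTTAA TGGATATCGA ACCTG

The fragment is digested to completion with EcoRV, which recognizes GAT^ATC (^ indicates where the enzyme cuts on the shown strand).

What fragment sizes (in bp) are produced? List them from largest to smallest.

EcoRV sites (GATATC) start at positions 68, 117, 133.
EcoRV cuts after base 3 of each site, so after positions 70, 119, 135.
Linear molecule, 3 cuts → 4 fragments:
  1–70 → 70 bp
  71–119 → 49 bp
  120–135 → 16 bp
  136–145 → 10 bp
Sorted largest to smallest: 70, 49, 16, 10 bp.

70, 49, 16, 10 bp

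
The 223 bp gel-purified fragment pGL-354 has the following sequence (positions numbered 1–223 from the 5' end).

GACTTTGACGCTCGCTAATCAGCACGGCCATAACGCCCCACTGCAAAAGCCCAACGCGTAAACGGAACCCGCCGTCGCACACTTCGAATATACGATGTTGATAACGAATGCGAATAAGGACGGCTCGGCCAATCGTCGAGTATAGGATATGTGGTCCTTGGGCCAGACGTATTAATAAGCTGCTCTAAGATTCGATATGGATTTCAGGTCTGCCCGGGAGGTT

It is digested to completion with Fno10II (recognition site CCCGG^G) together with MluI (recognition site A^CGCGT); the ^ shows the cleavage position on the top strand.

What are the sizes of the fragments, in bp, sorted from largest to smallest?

163, 54, 6 bp

The Fno10II site (CCCGGG) starts at position 213.
Fno10II cuts after base 5 of each site (before the last base), so after position 217.
The MluI site (ACGCGT) starts at position 54.
MluI cuts after the first base of each site, so after position 54.
Combined cut positions: 54, 217.
Linear molecule, 2 cuts → 3 fragments:
  1–54 → 54 bp
  55–217 → 163 bp
  218–223 → 6 bp
Sorted largest to smallest: 163, 54, 6 bp.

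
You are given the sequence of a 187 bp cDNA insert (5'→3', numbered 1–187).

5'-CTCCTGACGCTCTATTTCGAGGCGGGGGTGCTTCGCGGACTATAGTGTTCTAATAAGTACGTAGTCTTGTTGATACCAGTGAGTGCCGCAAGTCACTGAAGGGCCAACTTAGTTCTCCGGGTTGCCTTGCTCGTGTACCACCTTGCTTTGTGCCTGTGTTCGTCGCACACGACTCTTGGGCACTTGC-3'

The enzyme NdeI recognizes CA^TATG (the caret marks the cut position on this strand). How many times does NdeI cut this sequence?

No occurrence of CATATG is present in the sequence.
NdeI does not cut: 0 sites.

0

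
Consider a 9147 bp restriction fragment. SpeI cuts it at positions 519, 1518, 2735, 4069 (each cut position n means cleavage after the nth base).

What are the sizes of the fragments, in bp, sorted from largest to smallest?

5078, 1334, 1217, 999, 519 bp

Linear molecule, 4 cuts → 5 fragments:
  519 − 0 = 519 bp
  1518 − 519 = 999 bp
  2735 − 1518 = 1217 bp
  4069 − 2735 = 1334 bp
  9147 − 4069 = 5078 bp
Sorted largest to smallest: 5078, 1334, 1217, 999, 519 bp.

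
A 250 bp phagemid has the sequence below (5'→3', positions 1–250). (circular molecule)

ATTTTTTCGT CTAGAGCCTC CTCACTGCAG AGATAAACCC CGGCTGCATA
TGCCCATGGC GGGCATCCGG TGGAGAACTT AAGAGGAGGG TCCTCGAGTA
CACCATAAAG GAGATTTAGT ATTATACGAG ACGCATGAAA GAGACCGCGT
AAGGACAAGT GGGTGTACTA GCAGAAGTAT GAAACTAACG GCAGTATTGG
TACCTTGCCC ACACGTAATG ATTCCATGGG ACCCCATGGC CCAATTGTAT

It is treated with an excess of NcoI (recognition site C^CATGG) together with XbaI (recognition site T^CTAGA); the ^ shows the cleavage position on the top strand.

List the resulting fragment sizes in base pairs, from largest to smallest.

170, 44, 26, 10 bp

NcoI sites (CCATGG) start at positions 54, 224, 234.
NcoI cuts after the first base of each site, so after positions 54, 224, 234.
The XbaI site (TCTAGA) starts at position 10.
XbaI cuts after the first base of each site, so after position 10.
Combined cut positions: 10, 54, 224, 234.
Circular molecule, 4 cuts → 4 fragments:
  11–54 → 44 bp
  55–224 → 170 bp
  225–234 → 10 bp
  235–250 then 1–10 → 16 + 10 = 26 bp
Sorted largest to smallest: 170, 44, 26, 10 bp.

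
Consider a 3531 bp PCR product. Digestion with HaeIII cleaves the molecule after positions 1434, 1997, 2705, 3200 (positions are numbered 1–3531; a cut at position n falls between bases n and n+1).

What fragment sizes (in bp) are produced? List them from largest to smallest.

Linear molecule, 4 cuts → 5 fragments:
  1434 − 0 = 1434 bp
  1997 − 1434 = 563 bp
  2705 − 1997 = 708 bp
  3200 − 2705 = 495 bp
  3531 − 3200 = 331 bp
Sorted largest to smallest: 1434, 708, 563, 495, 331 bp.

1434, 708, 563, 495, 331 bp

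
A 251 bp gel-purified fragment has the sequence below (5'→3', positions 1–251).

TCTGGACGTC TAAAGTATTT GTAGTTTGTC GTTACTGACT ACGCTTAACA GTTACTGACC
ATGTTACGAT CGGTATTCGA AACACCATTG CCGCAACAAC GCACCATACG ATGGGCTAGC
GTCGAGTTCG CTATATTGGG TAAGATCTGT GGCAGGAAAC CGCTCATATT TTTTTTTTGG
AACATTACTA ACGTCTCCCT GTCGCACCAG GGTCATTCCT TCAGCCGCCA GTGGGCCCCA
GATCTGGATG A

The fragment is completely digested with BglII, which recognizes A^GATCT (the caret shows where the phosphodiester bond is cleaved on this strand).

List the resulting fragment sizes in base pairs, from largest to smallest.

BglII sites (AGATCT) start at positions 143, 240.
BglII cuts after the first base of each site, so after positions 143, 240.
Linear molecule, 2 cuts → 3 fragments:
  1–143 → 143 bp
  144–240 → 97 bp
  241–251 → 11 bp
Sorted largest to smallest: 143, 97, 11 bp.

143, 97, 11 bp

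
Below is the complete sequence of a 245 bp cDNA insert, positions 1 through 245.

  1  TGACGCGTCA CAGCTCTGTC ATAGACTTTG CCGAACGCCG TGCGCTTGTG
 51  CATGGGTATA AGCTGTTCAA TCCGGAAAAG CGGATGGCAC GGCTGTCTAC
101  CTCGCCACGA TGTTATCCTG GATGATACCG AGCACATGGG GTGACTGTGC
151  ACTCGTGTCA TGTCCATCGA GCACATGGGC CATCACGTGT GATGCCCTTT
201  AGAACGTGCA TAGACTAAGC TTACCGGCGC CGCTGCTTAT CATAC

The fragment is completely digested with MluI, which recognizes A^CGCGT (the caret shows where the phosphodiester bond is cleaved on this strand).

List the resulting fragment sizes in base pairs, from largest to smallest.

242, 3 bp

The MluI site (ACGCGT) starts at position 3.
MluI cuts after the first base of each site, so after position 3.
Linear molecule, 1 cut → 2 fragments:
  1–3 → 3 bp
  4–245 → 242 bp
Sorted largest to smallest: 242, 3 bp.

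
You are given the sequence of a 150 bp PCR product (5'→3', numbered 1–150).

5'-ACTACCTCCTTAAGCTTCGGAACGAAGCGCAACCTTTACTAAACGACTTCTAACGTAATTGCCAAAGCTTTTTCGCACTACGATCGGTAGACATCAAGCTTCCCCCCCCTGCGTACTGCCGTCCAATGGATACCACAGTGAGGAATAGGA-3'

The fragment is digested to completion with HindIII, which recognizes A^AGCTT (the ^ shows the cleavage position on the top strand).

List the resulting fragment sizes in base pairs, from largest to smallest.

HindIII sites (AAGCTT) start at positions 12, 65, 96.
HindIII cuts after the first base of each site, so after positions 12, 65, 96.
Linear molecule, 3 cuts → 4 fragments:
  1–12 → 12 bp
  13–65 → 53 bp
  66–96 → 31 bp
  97–150 → 54 bp
Sorted largest to smallest: 54, 53, 31, 12 bp.

54, 53, 31, 12 bp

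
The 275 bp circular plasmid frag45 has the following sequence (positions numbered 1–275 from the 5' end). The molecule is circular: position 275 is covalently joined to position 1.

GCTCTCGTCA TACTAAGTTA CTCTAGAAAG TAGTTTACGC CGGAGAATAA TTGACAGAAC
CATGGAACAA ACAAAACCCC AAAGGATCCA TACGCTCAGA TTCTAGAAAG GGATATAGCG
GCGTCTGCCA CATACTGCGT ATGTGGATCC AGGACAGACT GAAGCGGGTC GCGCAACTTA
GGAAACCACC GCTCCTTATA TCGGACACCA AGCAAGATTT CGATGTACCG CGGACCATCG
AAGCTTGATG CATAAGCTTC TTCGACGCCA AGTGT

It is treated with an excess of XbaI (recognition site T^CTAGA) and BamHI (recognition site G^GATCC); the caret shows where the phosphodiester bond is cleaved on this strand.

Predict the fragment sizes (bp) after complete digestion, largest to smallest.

XbaI sites (TCTAGA) start at positions 22, 102.
XbaI cuts after the first base of each site, so after positions 22, 102.
BamHI sites (GGATCC) start at positions 84, 145.
BamHI cuts after the first base of each site, so after positions 84, 145.
Combined cut positions: 22, 84, 102, 145.
Circular molecule, 4 cuts → 4 fragments:
  23–84 → 62 bp
  85–102 → 18 bp
  103–145 → 43 bp
  146–275 then 1–22 → 130 + 22 = 152 bp
Sorted largest to smallest: 152, 62, 43, 18 bp.

152, 62, 43, 18 bp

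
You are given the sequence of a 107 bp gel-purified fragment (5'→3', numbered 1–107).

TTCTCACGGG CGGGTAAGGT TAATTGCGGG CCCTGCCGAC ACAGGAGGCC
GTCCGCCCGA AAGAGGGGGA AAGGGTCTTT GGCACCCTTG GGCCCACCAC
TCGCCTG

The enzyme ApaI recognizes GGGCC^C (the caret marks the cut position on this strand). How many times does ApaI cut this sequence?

2

GGGCCC occurs starting at positions 28, 90.
ApaI cuts at 2 sites.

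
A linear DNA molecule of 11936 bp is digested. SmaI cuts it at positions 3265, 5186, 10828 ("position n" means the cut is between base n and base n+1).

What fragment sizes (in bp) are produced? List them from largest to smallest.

5642, 3265, 1921, 1108 bp

Linear molecule, 3 cuts → 4 fragments:
  3265 − 0 = 3265 bp
  5186 − 3265 = 1921 bp
  10828 − 5186 = 5642 bp
  11936 − 10828 = 1108 bp
Sorted largest to smallest: 5642, 3265, 1921, 1108 bp.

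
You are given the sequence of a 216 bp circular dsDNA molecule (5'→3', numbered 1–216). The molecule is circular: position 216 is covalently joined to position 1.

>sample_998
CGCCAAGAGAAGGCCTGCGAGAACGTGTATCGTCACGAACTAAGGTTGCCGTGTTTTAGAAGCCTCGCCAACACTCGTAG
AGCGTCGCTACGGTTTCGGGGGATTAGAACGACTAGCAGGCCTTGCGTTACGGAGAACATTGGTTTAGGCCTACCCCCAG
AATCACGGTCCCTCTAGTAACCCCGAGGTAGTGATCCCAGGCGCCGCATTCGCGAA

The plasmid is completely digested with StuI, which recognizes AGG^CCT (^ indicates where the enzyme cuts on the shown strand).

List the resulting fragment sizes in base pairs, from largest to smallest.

107, 80, 29 bp

StuI sites (AGGCCT) start at positions 11, 118, 147.
StuI cuts after base 3 of each site, so after positions 13, 120, 149.
Circular molecule, 3 cuts → 3 fragments:
  14–120 → 107 bp
  121–149 → 29 bp
  150–216 then 1–13 → 67 + 13 = 80 bp
Sorted largest to smallest: 107, 80, 29 bp.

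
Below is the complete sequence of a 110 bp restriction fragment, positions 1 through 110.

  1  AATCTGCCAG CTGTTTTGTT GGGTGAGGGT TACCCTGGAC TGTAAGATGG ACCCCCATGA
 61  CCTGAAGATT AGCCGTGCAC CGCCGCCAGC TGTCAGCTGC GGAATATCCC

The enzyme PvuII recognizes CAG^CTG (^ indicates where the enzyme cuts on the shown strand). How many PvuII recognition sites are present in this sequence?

3

CAGCTG occurs starting at positions 8, 87, 94.
PvuII cuts at 3 sites.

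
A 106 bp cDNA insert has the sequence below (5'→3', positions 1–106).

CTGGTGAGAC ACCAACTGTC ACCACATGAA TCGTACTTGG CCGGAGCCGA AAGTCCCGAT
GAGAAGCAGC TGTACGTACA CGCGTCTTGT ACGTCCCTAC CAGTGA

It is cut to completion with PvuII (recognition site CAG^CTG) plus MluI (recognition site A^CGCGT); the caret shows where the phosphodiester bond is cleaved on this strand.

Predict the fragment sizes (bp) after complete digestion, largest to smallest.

69, 26, 11 bp

The PvuII site (CAGCTG) starts at position 67.
PvuII cuts after base 3 of each site, so after position 69.
The MluI site (ACGCGT) starts at position 80.
MluI cuts after the first base of each site, so after position 80.
Combined cut positions: 69, 80.
Linear molecule, 2 cuts → 3 fragments:
  1–69 → 69 bp
  70–80 → 11 bp
  81–106 → 26 bp
Sorted largest to smallest: 69, 26, 11 bp.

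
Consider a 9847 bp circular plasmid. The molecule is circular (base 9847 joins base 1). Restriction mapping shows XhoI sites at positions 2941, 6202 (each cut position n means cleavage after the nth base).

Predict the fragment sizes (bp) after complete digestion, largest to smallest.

Circular molecule, 2 cuts → 2 fragments:
  6202 − 2941 = 3261 bp
  wrap: 9847 − 6202 + 2941 = 6586 bp
Sorted largest to smallest: 6586, 3261 bp.

6586, 3261 bp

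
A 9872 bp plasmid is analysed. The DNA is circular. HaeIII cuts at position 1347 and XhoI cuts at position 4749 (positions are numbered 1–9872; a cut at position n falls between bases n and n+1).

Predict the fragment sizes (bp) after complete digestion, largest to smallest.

6470, 3402 bp

Combined cut positions (sorted): 1347, 4749.
Circular molecule, 2 cuts → 2 fragments:
  4749 − 1347 = 3402 bp
  wrap: 9872 − 4749 + 1347 = 6470 bp
Sorted largest to smallest: 6470, 3402 bp.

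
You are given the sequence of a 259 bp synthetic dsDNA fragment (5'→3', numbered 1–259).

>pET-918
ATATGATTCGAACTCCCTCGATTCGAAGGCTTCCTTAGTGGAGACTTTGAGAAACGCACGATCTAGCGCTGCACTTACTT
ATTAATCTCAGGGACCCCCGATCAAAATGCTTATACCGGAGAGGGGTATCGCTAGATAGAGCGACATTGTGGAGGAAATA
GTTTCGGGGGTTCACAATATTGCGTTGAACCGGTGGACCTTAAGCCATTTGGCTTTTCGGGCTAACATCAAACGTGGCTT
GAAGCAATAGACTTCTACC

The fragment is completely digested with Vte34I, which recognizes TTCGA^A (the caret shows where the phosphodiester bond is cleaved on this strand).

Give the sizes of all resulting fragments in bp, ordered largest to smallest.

233, 15, 11 bp

Vte34I sites (TTCGAA) start at positions 7, 22.
Vte34I cuts after base 5 of each site (before the last base), so after positions 11, 26.
Linear molecule, 2 cuts → 3 fragments:
  1–11 → 11 bp
  12–26 → 15 bp
  27–259 → 233 bp
Sorted largest to smallest: 233, 15, 11 bp.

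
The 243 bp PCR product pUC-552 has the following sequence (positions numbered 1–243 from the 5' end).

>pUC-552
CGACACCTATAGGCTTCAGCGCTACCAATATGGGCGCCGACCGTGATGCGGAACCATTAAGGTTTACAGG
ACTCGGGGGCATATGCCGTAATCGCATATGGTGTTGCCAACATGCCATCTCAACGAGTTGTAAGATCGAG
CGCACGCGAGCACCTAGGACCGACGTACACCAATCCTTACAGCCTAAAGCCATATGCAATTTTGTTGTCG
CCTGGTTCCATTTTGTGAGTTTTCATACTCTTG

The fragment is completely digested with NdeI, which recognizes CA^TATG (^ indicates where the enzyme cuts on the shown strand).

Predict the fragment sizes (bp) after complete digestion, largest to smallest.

96, 81, 51, 15 bp

NdeI sites (CATATG) start at positions 80, 95, 191.
NdeI cuts after base 2 of each site, so after positions 81, 96, 192.
Linear molecule, 3 cuts → 4 fragments:
  1–81 → 81 bp
  82–96 → 15 bp
  97–192 → 96 bp
  193–243 → 51 bp
Sorted largest to smallest: 96, 81, 51, 15 bp.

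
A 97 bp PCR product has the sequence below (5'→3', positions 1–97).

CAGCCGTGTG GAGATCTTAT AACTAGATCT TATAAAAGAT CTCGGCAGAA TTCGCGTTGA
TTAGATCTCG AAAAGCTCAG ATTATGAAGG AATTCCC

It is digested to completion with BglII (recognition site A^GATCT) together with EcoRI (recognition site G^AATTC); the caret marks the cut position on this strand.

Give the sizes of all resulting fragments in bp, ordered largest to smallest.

BglII sites (AGATCT) start at positions 12, 25, 37, 63.
BglII cuts after the first base of each site, so after positions 12, 25, 37, 63.
EcoRI sites (GAATTC) start at positions 48, 90.
EcoRI cuts after the first base of each site, so after positions 48, 90.
Combined cut positions: 12, 25, 37, 48, 63, 90.
Linear molecule, 6 cuts → 7 fragments:
  1–12 → 12 bp
  13–25 → 13 bp
  26–37 → 12 bp
  38–48 → 11 bp
  49–63 → 15 bp
  64–90 → 27 bp
  91–97 → 7 bp
Sorted largest to smallest: 27, 15, 13, 12, 12, 11, 7 bp.

27, 15, 13, 12, 12, 11, 7 bp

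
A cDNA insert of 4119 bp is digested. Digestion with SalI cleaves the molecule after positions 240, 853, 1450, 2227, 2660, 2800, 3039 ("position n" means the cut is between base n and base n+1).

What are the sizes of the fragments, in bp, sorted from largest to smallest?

1080, 777, 613, 597, 433, 240, 239, 140 bp

Linear molecule, 7 cuts → 8 fragments:
  240 − 0 = 240 bp
  853 − 240 = 613 bp
  1450 − 853 = 597 bp
  2227 − 1450 = 777 bp
  2660 − 2227 = 433 bp
  2800 − 2660 = 140 bp
  3039 − 2800 = 239 bp
  4119 − 3039 = 1080 bp
Sorted largest to smallest: 1080, 777, 613, 597, 433, 240, 239, 140 bp.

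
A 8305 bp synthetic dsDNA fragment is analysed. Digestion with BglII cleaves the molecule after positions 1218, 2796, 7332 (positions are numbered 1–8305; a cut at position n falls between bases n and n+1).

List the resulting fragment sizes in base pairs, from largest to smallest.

Linear molecule, 3 cuts → 4 fragments:
  1218 − 0 = 1218 bp
  2796 − 1218 = 1578 bp
  7332 − 2796 = 4536 bp
  8305 − 7332 = 973 bp
Sorted largest to smallest: 4536, 1578, 1218, 973 bp.

4536, 1578, 1218, 973 bp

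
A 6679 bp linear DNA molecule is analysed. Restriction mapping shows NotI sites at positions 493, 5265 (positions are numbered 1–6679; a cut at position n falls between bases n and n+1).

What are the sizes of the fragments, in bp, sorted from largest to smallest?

Linear molecule, 2 cuts → 3 fragments:
  493 − 0 = 493 bp
  5265 − 493 = 4772 bp
  6679 − 5265 = 1414 bp
Sorted largest to smallest: 4772, 1414, 493 bp.

4772, 1414, 493 bp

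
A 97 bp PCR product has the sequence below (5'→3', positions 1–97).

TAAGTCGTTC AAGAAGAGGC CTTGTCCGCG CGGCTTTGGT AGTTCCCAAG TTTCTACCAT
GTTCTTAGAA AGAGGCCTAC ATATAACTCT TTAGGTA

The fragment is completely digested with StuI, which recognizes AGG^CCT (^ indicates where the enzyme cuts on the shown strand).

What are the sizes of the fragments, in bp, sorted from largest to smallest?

StuI sites (AGGCCT) start at positions 17, 73.
StuI cuts after base 3 of each site, so after positions 19, 75.
Linear molecule, 2 cuts → 3 fragments:
  1–19 → 19 bp
  20–75 → 56 bp
  76–97 → 22 bp
Sorted largest to smallest: 56, 22, 19 bp.

56, 22, 19 bp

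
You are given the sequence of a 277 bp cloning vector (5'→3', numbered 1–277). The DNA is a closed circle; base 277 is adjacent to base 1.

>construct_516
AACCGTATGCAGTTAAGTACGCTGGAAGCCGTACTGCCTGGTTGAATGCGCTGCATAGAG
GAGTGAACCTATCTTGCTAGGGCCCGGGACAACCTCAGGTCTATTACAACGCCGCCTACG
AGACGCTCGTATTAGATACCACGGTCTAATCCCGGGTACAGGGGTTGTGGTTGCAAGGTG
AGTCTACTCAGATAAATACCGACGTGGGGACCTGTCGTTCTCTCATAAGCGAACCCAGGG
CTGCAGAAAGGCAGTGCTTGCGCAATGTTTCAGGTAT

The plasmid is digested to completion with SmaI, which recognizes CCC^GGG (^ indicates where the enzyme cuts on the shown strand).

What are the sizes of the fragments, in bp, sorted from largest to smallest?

209, 68 bp

SmaI sites (CCCGGG) start at positions 83, 151.
SmaI cuts after base 3 of each site, so after positions 85, 153.
Circular molecule, 2 cuts → 2 fragments:
  86–153 → 68 bp
  154–277 then 1–85 → 124 + 85 = 209 bp
Sorted largest to smallest: 209, 68 bp.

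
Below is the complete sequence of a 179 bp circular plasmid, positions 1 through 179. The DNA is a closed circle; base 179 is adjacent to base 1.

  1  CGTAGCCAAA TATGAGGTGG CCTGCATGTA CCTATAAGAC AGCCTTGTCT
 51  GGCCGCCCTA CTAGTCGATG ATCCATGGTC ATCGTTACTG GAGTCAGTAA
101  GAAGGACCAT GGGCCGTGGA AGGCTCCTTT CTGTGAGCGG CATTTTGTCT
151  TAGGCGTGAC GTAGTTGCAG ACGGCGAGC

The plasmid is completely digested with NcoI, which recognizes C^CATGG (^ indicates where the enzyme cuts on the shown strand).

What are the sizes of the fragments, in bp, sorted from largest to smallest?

NcoI sites (CCATGG) start at positions 73, 107.
NcoI cuts after the first base of each site, so after positions 73, 107.
Circular molecule, 2 cuts → 2 fragments:
  74–107 → 34 bp
  108–179 then 1–73 → 72 + 73 = 145 bp
Sorted largest to smallest: 145, 34 bp.

145, 34 bp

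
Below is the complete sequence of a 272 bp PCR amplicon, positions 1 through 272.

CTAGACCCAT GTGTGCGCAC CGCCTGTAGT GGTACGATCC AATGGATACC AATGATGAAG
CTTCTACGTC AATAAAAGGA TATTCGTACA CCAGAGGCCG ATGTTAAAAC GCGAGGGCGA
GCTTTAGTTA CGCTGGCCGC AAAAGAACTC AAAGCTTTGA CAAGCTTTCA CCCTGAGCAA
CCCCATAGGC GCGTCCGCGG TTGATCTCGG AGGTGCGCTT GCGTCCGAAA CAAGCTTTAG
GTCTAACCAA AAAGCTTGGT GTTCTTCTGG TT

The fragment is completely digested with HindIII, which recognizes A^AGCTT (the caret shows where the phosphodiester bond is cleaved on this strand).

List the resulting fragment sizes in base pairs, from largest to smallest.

HindIII sites (AAGCTT) start at positions 58, 152, 162, 232, 252.
HindIII cuts after the first base of each site, so after positions 58, 152, 162, 232, 252.
Linear molecule, 5 cuts → 6 fragments:
  1–58 → 58 bp
  59–152 → 94 bp
  153–162 → 10 bp
  163–232 → 70 bp
  233–252 → 20 bp
  253–272 → 20 bp
Sorted largest to smallest: 94, 70, 58, 20, 20, 10 bp.

94, 70, 58, 20, 20, 10 bp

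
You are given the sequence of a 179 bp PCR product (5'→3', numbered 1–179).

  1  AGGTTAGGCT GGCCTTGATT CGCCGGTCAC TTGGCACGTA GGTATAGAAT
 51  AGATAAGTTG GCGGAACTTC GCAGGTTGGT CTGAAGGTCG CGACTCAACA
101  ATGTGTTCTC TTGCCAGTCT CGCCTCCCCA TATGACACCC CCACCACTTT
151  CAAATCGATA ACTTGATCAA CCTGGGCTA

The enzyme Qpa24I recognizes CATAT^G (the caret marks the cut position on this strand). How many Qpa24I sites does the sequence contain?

CATATG occurs starting at position 129.
Qpa24I cuts at 1 site.

1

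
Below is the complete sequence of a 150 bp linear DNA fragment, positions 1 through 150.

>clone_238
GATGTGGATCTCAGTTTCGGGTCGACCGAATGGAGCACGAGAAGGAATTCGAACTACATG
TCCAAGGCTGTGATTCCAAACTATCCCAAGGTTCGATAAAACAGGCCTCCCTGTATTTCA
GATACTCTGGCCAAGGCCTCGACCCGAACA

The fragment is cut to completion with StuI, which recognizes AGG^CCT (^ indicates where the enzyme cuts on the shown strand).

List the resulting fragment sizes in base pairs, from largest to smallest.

105, 31, 14 bp

StuI sites (AGGCCT) start at positions 103, 134.
StuI cuts after base 3 of each site, so after positions 105, 136.
Linear molecule, 2 cuts → 3 fragments:
  1–105 → 105 bp
  106–136 → 31 bp
  137–150 → 14 bp
Sorted largest to smallest: 105, 31, 14 bp.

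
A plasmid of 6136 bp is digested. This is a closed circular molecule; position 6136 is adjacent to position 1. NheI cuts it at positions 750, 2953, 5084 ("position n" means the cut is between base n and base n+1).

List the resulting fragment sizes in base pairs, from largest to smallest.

2203, 2131, 1802 bp

Circular molecule, 3 cuts → 3 fragments:
  2953 − 750 = 2203 bp
  5084 − 2953 = 2131 bp
  wrap: 6136 − 5084 + 750 = 1802 bp
Sorted largest to smallest: 2203, 2131, 1802 bp.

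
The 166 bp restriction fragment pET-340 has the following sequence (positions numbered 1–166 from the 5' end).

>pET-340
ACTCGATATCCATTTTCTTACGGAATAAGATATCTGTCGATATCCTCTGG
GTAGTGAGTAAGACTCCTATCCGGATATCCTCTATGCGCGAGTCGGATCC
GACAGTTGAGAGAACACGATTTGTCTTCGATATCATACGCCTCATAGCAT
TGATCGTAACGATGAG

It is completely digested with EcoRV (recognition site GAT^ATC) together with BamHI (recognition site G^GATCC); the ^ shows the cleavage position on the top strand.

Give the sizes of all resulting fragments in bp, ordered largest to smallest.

36, 35, 35, 24, 19, 10, 7 bp

EcoRV sites (GATATC) start at positions 5, 29, 39, 74, 129.
EcoRV cuts after base 3 of each site, so after positions 7, 31, 41, 76, 131.
The BamHI site (GGATCC) starts at position 95.
BamHI cuts after the first base of each site, so after position 95.
Combined cut positions: 7, 31, 41, 76, 95, 131.
Linear molecule, 6 cuts → 7 fragments:
  1–7 → 7 bp
  8–31 → 24 bp
  32–41 → 10 bp
  42–76 → 35 bp
  77–95 → 19 bp
  96–131 → 36 bp
  132–166 → 35 bp
Sorted largest to smallest: 36, 35, 35, 24, 19, 10, 7 bp.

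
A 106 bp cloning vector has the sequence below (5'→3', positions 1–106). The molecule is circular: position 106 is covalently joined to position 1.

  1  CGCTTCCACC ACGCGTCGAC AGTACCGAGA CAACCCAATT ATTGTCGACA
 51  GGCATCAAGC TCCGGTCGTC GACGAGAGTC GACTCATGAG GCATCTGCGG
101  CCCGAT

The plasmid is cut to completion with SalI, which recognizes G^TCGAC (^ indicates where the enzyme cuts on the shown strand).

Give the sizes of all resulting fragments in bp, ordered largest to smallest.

43, 29, 24, 10 bp

SalI sites (GTCGAC) start at positions 15, 44, 68, 78.
SalI cuts after the first base of each site, so after positions 15, 44, 68, 78.
Circular molecule, 4 cuts → 4 fragments:
  16–44 → 29 bp
  45–68 → 24 bp
  69–78 → 10 bp
  79–106 then 1–15 → 28 + 15 = 43 bp
Sorted largest to smallest: 43, 29, 24, 10 bp.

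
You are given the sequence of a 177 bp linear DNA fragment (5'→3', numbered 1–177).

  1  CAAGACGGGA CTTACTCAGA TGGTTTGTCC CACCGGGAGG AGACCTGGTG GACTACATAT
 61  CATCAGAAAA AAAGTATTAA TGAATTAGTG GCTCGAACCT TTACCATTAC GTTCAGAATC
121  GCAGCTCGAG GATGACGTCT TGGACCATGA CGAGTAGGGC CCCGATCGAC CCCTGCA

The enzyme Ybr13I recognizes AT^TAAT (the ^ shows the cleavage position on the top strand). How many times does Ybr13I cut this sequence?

ATTAAT occurs starting at position 76.
Ybr13I cuts at 1 site.

1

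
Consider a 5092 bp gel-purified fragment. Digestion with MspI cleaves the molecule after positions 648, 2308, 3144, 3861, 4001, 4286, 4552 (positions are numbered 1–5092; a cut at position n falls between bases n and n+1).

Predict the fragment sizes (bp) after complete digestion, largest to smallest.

Linear molecule, 7 cuts → 8 fragments:
  648 − 0 = 648 bp
  2308 − 648 = 1660 bp
  3144 − 2308 = 836 bp
  3861 − 3144 = 717 bp
  4001 − 3861 = 140 bp
  4286 − 4001 = 285 bp
  4552 − 4286 = 266 bp
  5092 − 4552 = 540 bp
Sorted largest to smallest: 1660, 836, 717, 648, 540, 285, 266, 140 bp.

1660, 836, 717, 648, 540, 285, 266, 140 bp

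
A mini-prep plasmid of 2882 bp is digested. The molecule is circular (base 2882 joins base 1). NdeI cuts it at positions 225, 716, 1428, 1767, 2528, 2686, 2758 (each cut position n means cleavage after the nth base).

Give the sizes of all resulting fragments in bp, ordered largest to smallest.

Circular molecule, 7 cuts → 7 fragments:
  716 − 225 = 491 bp
  1428 − 716 = 712 bp
  1767 − 1428 = 339 bp
  2528 − 1767 = 761 bp
  2686 − 2528 = 158 bp
  2758 − 2686 = 72 bp
  wrap: 2882 − 2758 + 225 = 349 bp
Sorted largest to smallest: 761, 712, 491, 349, 339, 158, 72 bp.

761, 712, 491, 349, 339, 158, 72 bp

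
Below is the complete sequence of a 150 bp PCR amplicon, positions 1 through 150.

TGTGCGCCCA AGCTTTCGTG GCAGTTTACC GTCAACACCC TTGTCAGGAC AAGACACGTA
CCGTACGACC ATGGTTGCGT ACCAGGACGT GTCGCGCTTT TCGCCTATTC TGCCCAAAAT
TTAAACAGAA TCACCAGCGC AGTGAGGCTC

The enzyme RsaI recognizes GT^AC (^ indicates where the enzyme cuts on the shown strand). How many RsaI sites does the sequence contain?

3

GTAC occurs starting at positions 58, 63, 79.
RsaI cuts at 3 sites.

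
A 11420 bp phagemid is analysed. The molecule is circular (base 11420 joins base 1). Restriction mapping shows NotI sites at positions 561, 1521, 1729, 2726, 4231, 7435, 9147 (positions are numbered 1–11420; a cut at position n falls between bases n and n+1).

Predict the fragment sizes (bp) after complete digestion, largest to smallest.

Circular molecule, 7 cuts → 7 fragments:
  1521 − 561 = 960 bp
  1729 − 1521 = 208 bp
  2726 − 1729 = 997 bp
  4231 − 2726 = 1505 bp
  7435 − 4231 = 3204 bp
  9147 − 7435 = 1712 bp
  wrap: 11420 − 9147 + 561 = 2834 bp
Sorted largest to smallest: 3204, 2834, 1712, 1505, 997, 960, 208 bp.

3204, 2834, 1712, 1505, 997, 960, 208 bp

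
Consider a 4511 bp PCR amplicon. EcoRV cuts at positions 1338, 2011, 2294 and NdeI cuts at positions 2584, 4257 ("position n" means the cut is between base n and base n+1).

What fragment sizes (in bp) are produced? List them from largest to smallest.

1673, 1338, 673, 290, 283, 254 bp

Combined cut positions (sorted): 1338, 2011, 2294, 2584, 4257.
Linear molecule, 5 cuts → 6 fragments:
  1338 − 0 = 1338 bp
  2011 − 1338 = 673 bp
  2294 − 2011 = 283 bp
  2584 − 2294 = 290 bp
  4257 − 2584 = 1673 bp
  4511 − 4257 = 254 bp
Sorted largest to smallest: 1673, 1338, 673, 290, 283, 254 bp.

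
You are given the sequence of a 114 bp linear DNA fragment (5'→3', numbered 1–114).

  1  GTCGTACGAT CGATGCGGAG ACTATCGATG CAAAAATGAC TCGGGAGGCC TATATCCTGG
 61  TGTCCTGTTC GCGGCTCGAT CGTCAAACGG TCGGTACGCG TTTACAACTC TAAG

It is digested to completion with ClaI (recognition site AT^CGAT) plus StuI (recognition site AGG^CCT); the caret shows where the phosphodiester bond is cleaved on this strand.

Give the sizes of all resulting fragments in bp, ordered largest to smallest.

66, 23, 15, 10 bp

ClaI sites (ATCGAT) start at positions 9, 24.
ClaI cuts after base 2 of each site, so after positions 10, 25.
The StuI site (AGGCCT) starts at position 46.
StuI cuts after base 3 of each site, so after position 48.
Combined cut positions: 10, 25, 48.
Linear molecule, 3 cuts → 4 fragments:
  1–10 → 10 bp
  11–25 → 15 bp
  26–48 → 23 bp
  49–114 → 66 bp
Sorted largest to smallest: 66, 23, 15, 10 bp.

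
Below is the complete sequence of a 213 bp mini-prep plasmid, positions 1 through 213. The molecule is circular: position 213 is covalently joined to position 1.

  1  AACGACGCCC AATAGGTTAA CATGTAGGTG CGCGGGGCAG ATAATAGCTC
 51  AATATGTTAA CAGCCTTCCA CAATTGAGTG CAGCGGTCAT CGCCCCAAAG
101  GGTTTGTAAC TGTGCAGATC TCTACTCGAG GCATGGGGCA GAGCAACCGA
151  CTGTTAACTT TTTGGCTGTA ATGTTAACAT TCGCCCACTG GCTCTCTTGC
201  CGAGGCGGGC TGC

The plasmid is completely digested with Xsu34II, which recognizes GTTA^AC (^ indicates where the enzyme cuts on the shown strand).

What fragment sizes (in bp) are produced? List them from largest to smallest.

97, 56, 40, 20 bp

Xsu34II sites (GTTAAC) start at positions 16, 56, 153, 173.
Xsu34II cuts after base 4 of each site, so after positions 19, 59, 156, 176.
Circular molecule, 4 cuts → 4 fragments:
  20–59 → 40 bp
  60–156 → 97 bp
  157–176 → 20 bp
  177–213 then 1–19 → 37 + 19 = 56 bp
Sorted largest to smallest: 97, 56, 40, 20 bp.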